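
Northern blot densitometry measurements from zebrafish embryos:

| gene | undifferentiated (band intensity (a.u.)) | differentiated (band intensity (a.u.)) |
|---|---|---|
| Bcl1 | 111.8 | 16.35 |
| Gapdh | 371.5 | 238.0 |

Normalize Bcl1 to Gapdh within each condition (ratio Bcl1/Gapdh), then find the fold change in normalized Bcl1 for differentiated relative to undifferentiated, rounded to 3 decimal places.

0.228

Bcl1/Gapdh (undifferentiated) = 111.8 / 371.5 = 0.30094
Bcl1/Gapdh (differentiated) = 16.35 / 238.0 = 0.068697
Fold change = 0.068697 / 0.30094 = 0.2283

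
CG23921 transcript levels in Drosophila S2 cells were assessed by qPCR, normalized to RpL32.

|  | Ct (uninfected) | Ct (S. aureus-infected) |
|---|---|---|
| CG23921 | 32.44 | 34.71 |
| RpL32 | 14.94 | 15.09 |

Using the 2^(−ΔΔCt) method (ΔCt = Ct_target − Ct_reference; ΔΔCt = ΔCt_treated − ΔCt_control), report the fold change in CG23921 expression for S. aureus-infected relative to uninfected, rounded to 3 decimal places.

0.230

ΔCt(uninfected) = 32.440 − 14.940 = 17.500
ΔCt(S. aureus-infected) = 34.710 − 15.090 = 19.620
ΔΔCt = 19.620 − 17.500 = 2.120
Fold change = 2^(−2.120) = 0.2300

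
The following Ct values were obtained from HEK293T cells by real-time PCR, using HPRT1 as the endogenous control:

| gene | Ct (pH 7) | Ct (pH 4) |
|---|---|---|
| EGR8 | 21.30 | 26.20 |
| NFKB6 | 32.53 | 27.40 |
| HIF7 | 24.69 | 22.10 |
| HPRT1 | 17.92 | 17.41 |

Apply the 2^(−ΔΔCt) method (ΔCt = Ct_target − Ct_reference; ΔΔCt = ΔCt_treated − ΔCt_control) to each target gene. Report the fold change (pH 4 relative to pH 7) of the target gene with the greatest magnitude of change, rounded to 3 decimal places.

EGR8: ΔΔCt = (26.20−17.41) − (21.30−17.92) = 8.79 − 3.38 = 5.41; fold change = 2^-5.41 = 0.024
NFKB6: ΔΔCt = (27.40−17.41) − (32.53−17.92) = 9.99 − 14.61 = -4.62; fold change = 2^4.62 = 24.590
HIF7: ΔΔCt = (22.10−17.41) − (24.69−17.92) = 4.69 − 6.77 = -2.08; fold change = 2^2.08 = 4.228
EGR8 has the largest |ΔΔCt| = 5.41.

0.024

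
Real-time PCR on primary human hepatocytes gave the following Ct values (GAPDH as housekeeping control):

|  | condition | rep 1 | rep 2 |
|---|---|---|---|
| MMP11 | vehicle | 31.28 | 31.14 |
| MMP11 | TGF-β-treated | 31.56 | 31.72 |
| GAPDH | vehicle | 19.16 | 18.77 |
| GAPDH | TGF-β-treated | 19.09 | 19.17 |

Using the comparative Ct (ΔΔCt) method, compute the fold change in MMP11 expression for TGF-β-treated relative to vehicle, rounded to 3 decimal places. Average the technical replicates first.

0.832

Mean Ct: MMP11 vehicle 31.210; MMP11 TGF-β-treated 31.640; GAPDH vehicle 18.965; GAPDH TGF-β-treated 19.130
ΔCt(vehicle) = 31.210 − 18.965 = 12.245
ΔCt(TGF-β-treated) = 31.640 − 19.130 = 12.510
ΔΔCt = 12.510 − 12.245 = 0.265
Fold change = 2^(−0.265) = 0.8322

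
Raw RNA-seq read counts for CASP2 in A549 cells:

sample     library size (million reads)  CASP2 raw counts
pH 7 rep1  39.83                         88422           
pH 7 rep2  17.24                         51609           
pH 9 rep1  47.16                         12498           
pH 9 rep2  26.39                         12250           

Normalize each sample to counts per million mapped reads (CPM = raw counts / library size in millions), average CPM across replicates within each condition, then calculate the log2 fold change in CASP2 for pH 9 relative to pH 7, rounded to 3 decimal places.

CPM(pH 7 rep1) = 88422 / 39.83 = 2219.9849
CPM(pH 7 rep2) = 51609 / 17.24 = 2993.5615
CPM(pH 9 rep1) = 12498 / 47.16 = 265.0127
CPM(pH 9 rep2) = 12250 / 26.39 = 464.1910
mean CPM(pH 7) = 2606.7732; mean CPM(pH 9) = 364.6019
Fold change = 364.6019 / 2606.7732 = 0.13987
log2(0.13987) = -2.8379

-2.838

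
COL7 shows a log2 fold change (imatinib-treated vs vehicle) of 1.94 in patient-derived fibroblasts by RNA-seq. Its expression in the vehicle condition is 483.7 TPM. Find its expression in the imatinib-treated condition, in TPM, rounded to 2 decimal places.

Fold change = 2^(1.94) = 3.8371
imatinib-treated expression = 483.7 × 3.8371 = 1855.98

1855.98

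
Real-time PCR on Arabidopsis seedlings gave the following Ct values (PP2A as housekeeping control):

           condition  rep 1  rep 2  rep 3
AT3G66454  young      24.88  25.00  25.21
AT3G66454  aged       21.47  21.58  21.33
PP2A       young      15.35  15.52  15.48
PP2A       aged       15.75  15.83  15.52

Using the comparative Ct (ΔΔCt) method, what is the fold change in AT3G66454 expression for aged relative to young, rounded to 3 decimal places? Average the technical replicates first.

14.123

Mean Ct: AT3G66454 young 25.030; AT3G66454 aged 21.460; PP2A young 15.450; PP2A aged 15.700
ΔCt(young) = 25.030 − 15.450 = 9.580
ΔCt(aged) = 21.460 − 15.700 = 5.760
ΔΔCt = 5.760 − 9.580 = -3.820
Fold change = 2^(−(-3.820)) = 2^3.820 = 14.1232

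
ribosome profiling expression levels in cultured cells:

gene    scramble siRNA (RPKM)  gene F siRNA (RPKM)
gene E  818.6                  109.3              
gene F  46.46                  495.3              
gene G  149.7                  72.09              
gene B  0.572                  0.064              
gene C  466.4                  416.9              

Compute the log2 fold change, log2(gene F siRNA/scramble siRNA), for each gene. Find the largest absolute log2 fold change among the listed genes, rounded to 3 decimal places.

log2(109.3/818.6) = -2.905  (gene E)
log2(495.3/46.46) = 3.414  (gene F)
log2(72.09/149.7) = -1.054  (gene G)
log2(0.064/0.572) = -3.160  (gene B)
log2(416.9/466.4) = -0.162  (gene C)
The largest magnitude belongs to gene F.

3.414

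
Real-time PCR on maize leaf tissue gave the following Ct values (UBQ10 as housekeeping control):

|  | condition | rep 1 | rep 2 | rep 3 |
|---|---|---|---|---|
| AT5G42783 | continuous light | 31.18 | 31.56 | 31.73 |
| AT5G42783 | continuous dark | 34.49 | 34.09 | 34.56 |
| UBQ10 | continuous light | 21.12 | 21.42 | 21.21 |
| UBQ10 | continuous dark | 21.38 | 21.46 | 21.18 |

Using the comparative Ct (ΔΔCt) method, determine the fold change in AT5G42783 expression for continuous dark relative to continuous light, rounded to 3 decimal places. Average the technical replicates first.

Mean Ct: AT5G42783 continuous light 31.490; AT5G42783 continuous dark 34.380; UBQ10 continuous light 21.250; UBQ10 continuous dark 21.340
ΔCt(continuous light) = 31.490 − 21.250 = 10.240
ΔCt(continuous dark) = 34.380 − 21.340 = 13.040
ΔΔCt = 13.040 − 10.240 = 2.800
Fold change = 2^(−2.800) = 0.1436

0.144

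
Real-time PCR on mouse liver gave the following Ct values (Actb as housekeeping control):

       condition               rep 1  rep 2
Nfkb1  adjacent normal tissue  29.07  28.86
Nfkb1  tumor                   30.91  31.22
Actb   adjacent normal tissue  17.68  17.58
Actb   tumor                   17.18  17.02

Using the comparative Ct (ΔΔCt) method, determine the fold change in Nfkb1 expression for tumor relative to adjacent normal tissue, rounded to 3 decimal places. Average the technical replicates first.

0.162

Mean Ct: Nfkb1 adjacent normal tissue 28.965; Nfkb1 tumor 31.065; Actb adjacent normal tissue 17.630; Actb tumor 17.100
ΔCt(adjacent normal tissue) = 28.965 − 17.630 = 11.335
ΔCt(tumor) = 31.065 − 17.100 = 13.965
ΔΔCt = 13.965 − 11.335 = 2.630
Fold change = 2^(−2.630) = 0.1615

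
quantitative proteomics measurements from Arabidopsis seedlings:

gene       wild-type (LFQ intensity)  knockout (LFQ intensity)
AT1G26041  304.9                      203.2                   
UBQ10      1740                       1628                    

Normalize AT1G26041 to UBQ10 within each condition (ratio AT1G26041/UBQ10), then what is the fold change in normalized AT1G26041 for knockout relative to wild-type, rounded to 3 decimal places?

AT1G26041/UBQ10 (wild-type) = 304.9 / 1740 = 0.17523
AT1G26041/UBQ10 (knockout) = 203.2 / 1628 = 0.12482
Fold change = 0.12482 / 0.17523 = 0.7123

0.712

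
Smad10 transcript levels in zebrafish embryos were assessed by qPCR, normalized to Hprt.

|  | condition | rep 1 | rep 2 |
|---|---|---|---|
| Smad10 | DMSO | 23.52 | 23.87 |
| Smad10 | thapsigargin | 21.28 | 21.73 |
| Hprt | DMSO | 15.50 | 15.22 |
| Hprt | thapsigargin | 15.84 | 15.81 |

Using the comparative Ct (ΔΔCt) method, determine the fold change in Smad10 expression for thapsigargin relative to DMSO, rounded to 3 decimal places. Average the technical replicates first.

6.298

Mean Ct: Smad10 DMSO 23.695; Smad10 thapsigargin 21.505; Hprt DMSO 15.360; Hprt thapsigargin 15.825
ΔCt(DMSO) = 23.695 − 15.360 = 8.335
ΔCt(thapsigargin) = 21.505 − 15.825 = 5.680
ΔΔCt = 5.680 − 8.335 = -2.655
Fold change = 2^(−(-2.655)) = 2^2.655 = 6.2985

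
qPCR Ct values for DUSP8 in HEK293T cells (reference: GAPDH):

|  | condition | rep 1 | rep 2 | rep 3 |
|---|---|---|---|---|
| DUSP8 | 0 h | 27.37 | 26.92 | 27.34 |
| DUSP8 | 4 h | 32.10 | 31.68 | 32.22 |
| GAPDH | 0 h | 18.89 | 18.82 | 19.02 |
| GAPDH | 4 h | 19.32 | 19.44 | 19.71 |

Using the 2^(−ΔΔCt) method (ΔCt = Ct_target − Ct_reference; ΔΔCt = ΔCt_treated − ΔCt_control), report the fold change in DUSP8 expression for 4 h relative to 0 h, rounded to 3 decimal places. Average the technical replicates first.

0.054

Mean Ct: DUSP8 0 h 27.210; DUSP8 4 h 32.000; GAPDH 0 h 18.910; GAPDH 4 h 19.490
ΔCt(0 h) = 27.210 − 18.910 = 8.300
ΔCt(4 h) = 32.000 − 19.490 = 12.510
ΔΔCt = 12.510 − 8.300 = 4.210
Fold change = 2^(−4.210) = 0.0540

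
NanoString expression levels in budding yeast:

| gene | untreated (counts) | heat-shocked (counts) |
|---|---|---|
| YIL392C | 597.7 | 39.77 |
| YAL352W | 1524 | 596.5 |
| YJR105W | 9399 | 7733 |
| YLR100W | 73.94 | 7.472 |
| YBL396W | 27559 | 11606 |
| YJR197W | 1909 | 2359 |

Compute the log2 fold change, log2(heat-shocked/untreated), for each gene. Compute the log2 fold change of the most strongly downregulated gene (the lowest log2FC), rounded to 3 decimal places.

-3.910

log2(39.77/597.7) = -3.910  (YIL392C)
log2(596.5/1524) = -1.353  (YAL352W)
log2(7733/9399) = -0.281  (YJR105W)
log2(7.472/73.94) = -3.307  (YLR100W)
log2(11606/27559) = -1.248  (YBL396W)
log2(2359/1909) = 0.305  (YJR197W)
YIL392C is most strongly downregulated.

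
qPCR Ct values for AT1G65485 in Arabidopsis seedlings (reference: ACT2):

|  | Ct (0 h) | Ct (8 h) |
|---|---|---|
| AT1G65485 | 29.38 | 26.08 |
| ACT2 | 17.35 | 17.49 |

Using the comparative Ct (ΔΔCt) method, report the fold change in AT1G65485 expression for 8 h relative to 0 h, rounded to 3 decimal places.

ΔCt(0 h) = 29.380 − 17.350 = 12.030
ΔCt(8 h) = 26.080 − 17.490 = 8.590
ΔΔCt = 8.590 − 12.030 = -3.440
Fold change = 2^(−(-3.440)) = 2^3.440 = 10.8528

10.853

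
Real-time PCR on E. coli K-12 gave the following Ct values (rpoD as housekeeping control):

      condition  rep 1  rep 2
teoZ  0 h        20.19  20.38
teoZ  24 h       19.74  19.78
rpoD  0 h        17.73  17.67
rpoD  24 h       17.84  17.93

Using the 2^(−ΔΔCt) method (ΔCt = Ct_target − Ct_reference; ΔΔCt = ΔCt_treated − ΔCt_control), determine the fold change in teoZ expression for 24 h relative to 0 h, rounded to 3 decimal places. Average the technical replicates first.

Mean Ct: teoZ 0 h 20.285; teoZ 24 h 19.760; rpoD 0 h 17.700; rpoD 24 h 17.885
ΔCt(0 h) = 20.285 − 17.700 = 2.585
ΔCt(24 h) = 19.760 − 17.885 = 1.875
ΔΔCt = 1.875 − 2.585 = -0.710
Fold change = 2^(−(-0.710)) = 2^0.710 = 1.6358

1.636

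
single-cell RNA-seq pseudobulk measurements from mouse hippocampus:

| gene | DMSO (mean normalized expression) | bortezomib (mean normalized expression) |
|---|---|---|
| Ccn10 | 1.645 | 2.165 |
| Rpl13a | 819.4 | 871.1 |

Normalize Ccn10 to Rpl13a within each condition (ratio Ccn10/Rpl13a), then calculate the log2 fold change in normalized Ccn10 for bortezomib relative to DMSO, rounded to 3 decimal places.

Ccn10/Rpl13a (DMSO) = 1.645 / 819.4 = 0.0020076
Ccn10/Rpl13a (bortezomib) = 2.165 / 871.1 = 0.0024854
Fold change = 0.0024854 / 0.0020076 = 1.2380
log2(1.2380) = 0.3080

0.308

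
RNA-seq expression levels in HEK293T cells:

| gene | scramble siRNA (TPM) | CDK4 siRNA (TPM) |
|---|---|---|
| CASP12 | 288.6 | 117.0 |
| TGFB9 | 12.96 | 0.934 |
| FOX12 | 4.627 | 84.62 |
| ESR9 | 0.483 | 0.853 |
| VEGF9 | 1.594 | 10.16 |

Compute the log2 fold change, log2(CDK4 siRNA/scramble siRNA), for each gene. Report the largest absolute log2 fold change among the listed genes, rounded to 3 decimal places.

log2(117.0/288.6) = -1.303  (CASP12)
log2(0.934/12.96) = -3.794  (TGFB9)
log2(84.62/4.627) = 4.193  (FOX12)
log2(0.853/0.483) = 0.821  (ESR9)
log2(10.16/1.594) = 2.672  (VEGF9)
The largest magnitude belongs to FOX12.

4.193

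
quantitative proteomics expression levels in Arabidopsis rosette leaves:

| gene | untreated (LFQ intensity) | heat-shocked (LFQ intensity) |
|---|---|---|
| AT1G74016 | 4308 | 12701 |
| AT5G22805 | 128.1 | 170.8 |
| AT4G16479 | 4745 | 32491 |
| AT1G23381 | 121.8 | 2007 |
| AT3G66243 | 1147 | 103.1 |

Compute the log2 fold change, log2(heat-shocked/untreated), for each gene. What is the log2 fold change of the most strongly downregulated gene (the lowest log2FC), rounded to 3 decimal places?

-3.476

log2(12701/4308) = 1.560  (AT1G74016)
log2(170.8/128.1) = 0.415  (AT5G22805)
log2(32491/4745) = 2.776  (AT4G16479)
log2(2007/121.8) = 4.042  (AT1G23381)
log2(103.1/1147) = -3.476  (AT3G66243)
AT3G66243 is most strongly downregulated.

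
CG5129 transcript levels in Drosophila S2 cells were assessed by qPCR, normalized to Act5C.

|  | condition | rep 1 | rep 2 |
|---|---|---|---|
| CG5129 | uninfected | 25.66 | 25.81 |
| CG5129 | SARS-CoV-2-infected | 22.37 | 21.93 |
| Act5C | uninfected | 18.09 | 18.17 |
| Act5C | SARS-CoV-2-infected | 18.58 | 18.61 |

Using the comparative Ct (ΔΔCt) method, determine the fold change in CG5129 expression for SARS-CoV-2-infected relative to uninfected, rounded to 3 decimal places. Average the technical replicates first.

Mean Ct: CG5129 uninfected 25.735; CG5129 SARS-CoV-2-infected 22.150; Act5C uninfected 18.130; Act5C SARS-CoV-2-infected 18.595
ΔCt(uninfected) = 25.735 − 18.130 = 7.605
ΔCt(SARS-CoV-2-infected) = 22.150 − 18.595 = 3.555
ΔΔCt = 3.555 − 7.605 = -4.050
Fold change = 2^(−(-4.050)) = 2^4.050 = 16.5642

16.564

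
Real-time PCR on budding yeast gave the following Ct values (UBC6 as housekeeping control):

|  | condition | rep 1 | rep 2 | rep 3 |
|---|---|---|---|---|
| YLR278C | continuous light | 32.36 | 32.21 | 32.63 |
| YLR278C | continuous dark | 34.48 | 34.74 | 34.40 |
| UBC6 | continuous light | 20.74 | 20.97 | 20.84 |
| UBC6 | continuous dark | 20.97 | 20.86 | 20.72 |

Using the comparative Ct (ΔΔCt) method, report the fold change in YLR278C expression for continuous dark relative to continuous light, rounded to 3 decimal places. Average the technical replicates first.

0.227

Mean Ct: YLR278C continuous light 32.400; YLR278C continuous dark 34.540; UBC6 continuous light 20.850; UBC6 continuous dark 20.850
ΔCt(continuous light) = 32.400 − 20.850 = 11.550
ΔCt(continuous dark) = 34.540 − 20.850 = 13.690
ΔΔCt = 13.690 − 11.550 = 2.140
Fold change = 2^(−2.140) = 0.2269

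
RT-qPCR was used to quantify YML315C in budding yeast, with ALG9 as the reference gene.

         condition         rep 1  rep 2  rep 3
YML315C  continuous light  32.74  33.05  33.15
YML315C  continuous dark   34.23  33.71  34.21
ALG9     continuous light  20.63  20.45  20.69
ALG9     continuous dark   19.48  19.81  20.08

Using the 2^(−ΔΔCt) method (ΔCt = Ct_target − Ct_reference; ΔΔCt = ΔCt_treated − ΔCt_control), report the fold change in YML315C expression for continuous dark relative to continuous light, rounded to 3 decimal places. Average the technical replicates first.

0.274

Mean Ct: YML315C continuous light 32.980; YML315C continuous dark 34.050; ALG9 continuous light 20.590; ALG9 continuous dark 19.790
ΔCt(continuous light) = 32.980 − 20.590 = 12.390
ΔCt(continuous dark) = 34.050 − 19.790 = 14.260
ΔΔCt = 14.260 − 12.390 = 1.870
Fold change = 2^(−1.870) = 0.2736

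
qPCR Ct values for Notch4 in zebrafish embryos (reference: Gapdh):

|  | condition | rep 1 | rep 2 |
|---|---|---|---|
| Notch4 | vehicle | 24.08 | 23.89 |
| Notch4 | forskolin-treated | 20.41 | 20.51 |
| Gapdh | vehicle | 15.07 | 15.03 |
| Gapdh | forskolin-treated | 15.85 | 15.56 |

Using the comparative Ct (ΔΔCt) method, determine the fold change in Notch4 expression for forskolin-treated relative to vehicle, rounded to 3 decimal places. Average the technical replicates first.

18.126

Mean Ct: Notch4 vehicle 23.985; Notch4 forskolin-treated 20.460; Gapdh vehicle 15.050; Gapdh forskolin-treated 15.705
ΔCt(vehicle) = 23.985 − 15.050 = 8.935
ΔCt(forskolin-treated) = 20.460 − 15.705 = 4.755
ΔΔCt = 4.755 − 8.935 = -4.180
Fold change = 2^(−(-4.180)) = 2^4.180 = 18.1261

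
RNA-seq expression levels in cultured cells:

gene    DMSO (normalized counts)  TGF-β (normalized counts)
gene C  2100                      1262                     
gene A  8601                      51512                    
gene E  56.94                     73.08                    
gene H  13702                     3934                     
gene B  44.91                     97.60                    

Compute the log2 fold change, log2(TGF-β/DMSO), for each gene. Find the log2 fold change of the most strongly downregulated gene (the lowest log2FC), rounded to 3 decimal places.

log2(1262/2100) = -0.735  (gene C)
log2(51512/8601) = 2.582  (gene A)
log2(73.08/56.94) = 0.360  (gene E)
log2(3934/13702) = -1.800  (gene H)
log2(97.60/44.91) = 1.120  (gene B)
gene H is most strongly downregulated.

-1.800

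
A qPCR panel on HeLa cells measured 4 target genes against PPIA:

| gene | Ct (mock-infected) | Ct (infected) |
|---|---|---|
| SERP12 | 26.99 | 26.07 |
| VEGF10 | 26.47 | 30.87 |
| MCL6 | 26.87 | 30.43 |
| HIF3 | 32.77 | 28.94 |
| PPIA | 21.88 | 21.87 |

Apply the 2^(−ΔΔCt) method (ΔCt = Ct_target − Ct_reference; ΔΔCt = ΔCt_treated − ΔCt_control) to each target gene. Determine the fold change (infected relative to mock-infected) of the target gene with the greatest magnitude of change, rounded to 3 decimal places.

0.047

SERP12: ΔΔCt = (26.07−21.87) − (26.99−21.88) = 4.20 − 5.11 = -0.91; fold change = 2^0.91 = 1.879
VEGF10: ΔΔCt = (30.87−21.87) − (26.47−21.88) = 9.00 − 4.59 = 4.41; fold change = 2^-4.41 = 0.047
MCL6: ΔΔCt = (30.43−21.87) − (26.87−21.88) = 8.56 − 4.99 = 3.57; fold change = 2^-3.57 = 0.084
HIF3: ΔΔCt = (28.94−21.87) − (32.77−21.88) = 7.07 − 10.89 = -3.82; fold change = 2^3.82 = 14.123
VEGF10 has the largest |ΔΔCt| = 4.41.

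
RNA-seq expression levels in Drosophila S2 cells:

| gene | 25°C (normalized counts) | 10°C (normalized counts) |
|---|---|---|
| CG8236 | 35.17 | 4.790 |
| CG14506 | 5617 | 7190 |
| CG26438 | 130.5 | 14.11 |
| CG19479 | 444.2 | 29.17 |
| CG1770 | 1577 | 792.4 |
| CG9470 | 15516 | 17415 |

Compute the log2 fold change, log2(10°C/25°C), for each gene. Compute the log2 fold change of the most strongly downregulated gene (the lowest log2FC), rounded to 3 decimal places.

log2(4.790/35.17) = -2.876  (CG8236)
log2(7190/5617) = 0.356  (CG14506)
log2(14.11/130.5) = -3.209  (CG26438)
log2(29.17/444.2) = -3.929  (CG19479)
log2(792.4/1577) = -0.993  (CG1770)
log2(17415/15516) = 0.167  (CG9470)
CG19479 is most strongly downregulated.

-3.929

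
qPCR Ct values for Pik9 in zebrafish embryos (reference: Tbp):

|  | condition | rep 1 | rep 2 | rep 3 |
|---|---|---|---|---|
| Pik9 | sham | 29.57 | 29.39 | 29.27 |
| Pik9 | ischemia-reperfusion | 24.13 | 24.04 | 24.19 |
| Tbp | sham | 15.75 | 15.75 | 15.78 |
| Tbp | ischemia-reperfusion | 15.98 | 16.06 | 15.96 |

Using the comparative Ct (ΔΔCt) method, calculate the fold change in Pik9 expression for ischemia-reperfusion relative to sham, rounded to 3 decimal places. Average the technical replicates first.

46.206

Mean Ct: Pik9 sham 29.410; Pik9 ischemia-reperfusion 24.120; Tbp sham 15.760; Tbp ischemia-reperfusion 16.000
ΔCt(sham) = 29.410 − 15.760 = 13.650
ΔCt(ischemia-reperfusion) = 24.120 − 16.000 = 8.120
ΔΔCt = 8.120 − 13.650 = -5.530
Fold change = 2^(−(-5.530)) = 2^5.530 = 46.2057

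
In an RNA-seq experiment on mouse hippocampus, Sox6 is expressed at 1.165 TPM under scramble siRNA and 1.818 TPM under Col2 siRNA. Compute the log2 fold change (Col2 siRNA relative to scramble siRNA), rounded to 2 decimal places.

Fold change = 1.818 / 1.165 = 1.5605
log2(1.5605) = 0.642

0.64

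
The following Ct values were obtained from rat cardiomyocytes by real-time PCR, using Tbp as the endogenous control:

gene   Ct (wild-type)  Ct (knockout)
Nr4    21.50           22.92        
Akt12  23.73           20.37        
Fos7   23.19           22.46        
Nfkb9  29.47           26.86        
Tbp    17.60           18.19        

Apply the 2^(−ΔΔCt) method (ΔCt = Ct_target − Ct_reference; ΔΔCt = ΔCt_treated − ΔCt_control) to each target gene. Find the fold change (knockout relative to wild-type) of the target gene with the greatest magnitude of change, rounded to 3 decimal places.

Nr4: ΔΔCt = (22.92−18.19) − (21.50−17.60) = 4.73 − 3.90 = 0.83; fold change = 2^-0.83 = 0.563
Akt12: ΔΔCt = (20.37−18.19) − (23.73−17.60) = 2.18 − 6.13 = -3.95; fold change = 2^3.95 = 15.455
Fos7: ΔΔCt = (22.46−18.19) − (23.19−17.60) = 4.27 − 5.59 = -1.32; fold change = 2^1.32 = 2.497
Nfkb9: ΔΔCt = (26.86−18.19) − (29.47−17.60) = 8.67 − 11.87 = -3.20; fold change = 2^3.20 = 9.190
Akt12 has the largest |ΔΔCt| = 3.95.

15.455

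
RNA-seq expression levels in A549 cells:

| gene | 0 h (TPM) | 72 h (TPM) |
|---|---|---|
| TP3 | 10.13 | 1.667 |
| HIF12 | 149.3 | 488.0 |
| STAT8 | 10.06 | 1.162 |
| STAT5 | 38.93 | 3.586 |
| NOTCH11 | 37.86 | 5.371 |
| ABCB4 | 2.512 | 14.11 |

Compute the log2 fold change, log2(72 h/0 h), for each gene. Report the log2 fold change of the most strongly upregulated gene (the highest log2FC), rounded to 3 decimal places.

log2(1.667/10.13) = -2.603  (TP3)
log2(488.0/149.3) = 1.709  (HIF12)
log2(1.162/10.06) = -3.114  (STAT8)
log2(3.586/38.93) = -3.440  (STAT5)
log2(5.371/37.86) = -2.817  (NOTCH11)
log2(14.11/2.512) = 2.490  (ABCB4)
ABCB4 is most strongly upregulated.

2.490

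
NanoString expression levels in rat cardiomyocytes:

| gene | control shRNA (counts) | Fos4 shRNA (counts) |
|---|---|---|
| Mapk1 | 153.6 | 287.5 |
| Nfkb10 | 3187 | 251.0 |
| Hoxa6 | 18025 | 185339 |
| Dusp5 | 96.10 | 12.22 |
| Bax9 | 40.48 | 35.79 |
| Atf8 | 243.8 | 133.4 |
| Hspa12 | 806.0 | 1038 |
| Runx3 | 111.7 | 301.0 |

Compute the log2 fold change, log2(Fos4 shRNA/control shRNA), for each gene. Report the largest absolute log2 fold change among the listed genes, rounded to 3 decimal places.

log2(287.5/153.6) = 0.904  (Mapk1)
log2(251.0/3187) = -3.666  (Nfkb10)
log2(185339/18025) = 3.362  (Hoxa6)
log2(12.22/96.10) = -2.975  (Dusp5)
log2(35.79/40.48) = -0.178  (Bax9)
log2(133.4/243.8) = -0.870  (Atf8)
log2(1038/806.0) = 0.365  (Hspa12)
log2(301.0/111.7) = 1.430  (Runx3)
The largest magnitude belongs to Nfkb10.

3.666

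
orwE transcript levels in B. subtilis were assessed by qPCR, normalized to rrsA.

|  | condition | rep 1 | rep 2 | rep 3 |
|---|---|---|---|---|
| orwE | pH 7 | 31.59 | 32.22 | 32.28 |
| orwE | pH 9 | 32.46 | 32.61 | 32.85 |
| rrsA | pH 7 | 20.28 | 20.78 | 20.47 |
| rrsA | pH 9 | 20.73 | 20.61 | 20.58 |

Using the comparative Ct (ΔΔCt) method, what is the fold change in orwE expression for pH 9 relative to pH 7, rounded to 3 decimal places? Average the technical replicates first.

Mean Ct: orwE pH 7 32.030; orwE pH 9 32.640; rrsA pH 7 20.510; rrsA pH 9 20.640
ΔCt(pH 7) = 32.030 − 20.510 = 11.520
ΔCt(pH 9) = 32.640 − 20.640 = 12.000
ΔΔCt = 12.000 − 11.520 = 0.480
Fold change = 2^(−0.480) = 0.7170

0.717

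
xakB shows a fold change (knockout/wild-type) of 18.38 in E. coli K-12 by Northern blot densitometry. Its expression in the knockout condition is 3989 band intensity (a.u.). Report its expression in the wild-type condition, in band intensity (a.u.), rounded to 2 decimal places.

217.03

wild-type expression = 3989 / 18.38 = 217.03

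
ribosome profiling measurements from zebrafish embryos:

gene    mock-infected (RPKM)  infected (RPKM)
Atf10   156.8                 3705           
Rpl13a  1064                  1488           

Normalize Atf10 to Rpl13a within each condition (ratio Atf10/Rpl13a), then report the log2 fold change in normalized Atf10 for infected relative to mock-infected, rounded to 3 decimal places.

Atf10/Rpl13a (mock-infected) = 156.8 / 1064 = 0.14737
Atf10/Rpl13a (infected) = 3705 / 1488 = 2.4899
Fold change = 2.4899 / 0.14737 = 16.8959
log2(16.8959) = 4.0786

4.079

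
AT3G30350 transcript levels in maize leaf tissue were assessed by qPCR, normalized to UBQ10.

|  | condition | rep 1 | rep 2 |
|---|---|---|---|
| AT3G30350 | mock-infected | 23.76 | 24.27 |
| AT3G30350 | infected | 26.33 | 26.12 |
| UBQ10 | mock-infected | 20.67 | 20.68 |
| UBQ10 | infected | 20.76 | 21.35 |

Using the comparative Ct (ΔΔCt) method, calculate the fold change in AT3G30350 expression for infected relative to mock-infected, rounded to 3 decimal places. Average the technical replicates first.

Mean Ct: AT3G30350 mock-infected 24.015; AT3G30350 infected 26.225; UBQ10 mock-infected 20.675; UBQ10 infected 21.055
ΔCt(mock-infected) = 24.015 − 20.675 = 3.340
ΔCt(infected) = 26.225 − 21.055 = 5.170
ΔΔCt = 5.170 − 3.340 = 1.830
Fold change = 2^(−1.830) = 0.2813

0.281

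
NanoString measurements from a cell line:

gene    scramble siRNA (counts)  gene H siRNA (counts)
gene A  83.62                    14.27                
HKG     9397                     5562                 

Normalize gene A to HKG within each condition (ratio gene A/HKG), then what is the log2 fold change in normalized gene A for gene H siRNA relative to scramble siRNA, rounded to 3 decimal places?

-1.794

gene A/HKG (scramble siRNA) = 83.62 / 9397 = 0.0088986
gene A/HKG (gene H siRNA) = 14.27 / 5562 = 0.0025656
Fold change = 0.0025656 / 0.0088986 = 0.2883
log2(0.2883) = -1.7943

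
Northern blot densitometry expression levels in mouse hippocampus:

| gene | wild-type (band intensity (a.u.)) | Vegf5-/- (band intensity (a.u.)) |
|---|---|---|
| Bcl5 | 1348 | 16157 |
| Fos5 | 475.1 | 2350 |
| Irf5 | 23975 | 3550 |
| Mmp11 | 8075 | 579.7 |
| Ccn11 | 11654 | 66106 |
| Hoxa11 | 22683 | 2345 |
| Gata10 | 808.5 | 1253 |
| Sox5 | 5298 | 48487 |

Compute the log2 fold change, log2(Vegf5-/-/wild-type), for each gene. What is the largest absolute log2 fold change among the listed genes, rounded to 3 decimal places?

3.800

log2(16157/1348) = 3.583  (Bcl5)
log2(2350/475.1) = 2.306  (Fos5)
log2(3550/23975) = -2.756  (Irf5)
log2(579.7/8075) = -3.800  (Mmp11)
log2(66106/11654) = 2.504  (Ccn11)
log2(2345/22683) = -3.274  (Hoxa11)
log2(1253/808.5) = 0.632  (Gata10)
log2(48487/5298) = 3.194  (Sox5)
The largest magnitude belongs to Mmp11.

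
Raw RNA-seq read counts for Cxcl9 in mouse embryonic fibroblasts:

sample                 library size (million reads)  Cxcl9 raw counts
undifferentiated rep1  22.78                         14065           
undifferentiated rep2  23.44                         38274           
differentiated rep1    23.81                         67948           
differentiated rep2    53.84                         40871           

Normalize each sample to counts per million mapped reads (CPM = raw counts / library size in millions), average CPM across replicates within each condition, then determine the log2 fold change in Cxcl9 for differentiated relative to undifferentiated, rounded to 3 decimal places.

0.683

CPM(undifferentiated rep1) = 14065 / 22.78 = 617.4276
CPM(undifferentiated rep2) = 38274 / 23.44 = 1632.8498
CPM(differentiated rep1) = 67948 / 23.81 = 2853.7589
CPM(differentiated rep2) = 40871 / 53.84 = 759.1196
mean CPM(undifferentiated) = 1125.1387; mean CPM(differentiated) = 1806.4393
Fold change = 1806.4393 / 1125.1387 = 1.60553
log2(1.60553) = 0.6830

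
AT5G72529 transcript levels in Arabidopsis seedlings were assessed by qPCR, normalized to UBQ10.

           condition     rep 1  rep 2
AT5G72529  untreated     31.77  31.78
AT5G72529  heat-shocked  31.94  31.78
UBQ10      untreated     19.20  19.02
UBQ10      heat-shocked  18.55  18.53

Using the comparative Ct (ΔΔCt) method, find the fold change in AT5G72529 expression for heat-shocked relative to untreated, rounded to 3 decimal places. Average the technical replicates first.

0.635

Mean Ct: AT5G72529 untreated 31.775; AT5G72529 heat-shocked 31.860; UBQ10 untreated 19.110; UBQ10 heat-shocked 18.540
ΔCt(untreated) = 31.775 − 19.110 = 12.665
ΔCt(heat-shocked) = 31.860 − 18.540 = 13.320
ΔΔCt = 13.320 − 12.665 = 0.655
Fold change = 2^(−0.655) = 0.6351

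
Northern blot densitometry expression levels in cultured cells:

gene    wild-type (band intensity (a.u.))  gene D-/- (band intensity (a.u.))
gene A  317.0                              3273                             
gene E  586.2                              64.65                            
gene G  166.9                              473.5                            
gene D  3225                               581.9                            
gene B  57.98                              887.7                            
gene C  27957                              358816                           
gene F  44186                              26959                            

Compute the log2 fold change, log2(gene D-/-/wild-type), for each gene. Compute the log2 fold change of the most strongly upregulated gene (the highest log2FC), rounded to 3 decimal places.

log2(3273/317.0) = 3.368  (gene A)
log2(64.65/586.2) = -3.181  (gene E)
log2(473.5/166.9) = 1.504  (gene G)
log2(581.9/3225) = -2.470  (gene D)
log2(887.7/57.98) = 3.936  (gene B)
log2(358816/27957) = 3.682  (gene C)
log2(26959/44186) = -0.713  (gene F)
gene B is most strongly upregulated.

3.936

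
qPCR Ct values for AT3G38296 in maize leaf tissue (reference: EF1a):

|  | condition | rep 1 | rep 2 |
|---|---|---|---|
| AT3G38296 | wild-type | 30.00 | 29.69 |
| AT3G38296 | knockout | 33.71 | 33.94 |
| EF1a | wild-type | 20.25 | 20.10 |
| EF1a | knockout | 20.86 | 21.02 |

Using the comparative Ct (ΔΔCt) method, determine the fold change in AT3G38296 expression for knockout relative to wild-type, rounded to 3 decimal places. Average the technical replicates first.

Mean Ct: AT3G38296 wild-type 29.845; AT3G38296 knockout 33.825; EF1a wild-type 20.175; EF1a knockout 20.940
ΔCt(wild-type) = 29.845 − 20.175 = 9.670
ΔCt(knockout) = 33.825 − 20.940 = 12.885
ΔΔCt = 12.885 − 9.670 = 3.215
Fold change = 2^(−3.215) = 0.1077

0.108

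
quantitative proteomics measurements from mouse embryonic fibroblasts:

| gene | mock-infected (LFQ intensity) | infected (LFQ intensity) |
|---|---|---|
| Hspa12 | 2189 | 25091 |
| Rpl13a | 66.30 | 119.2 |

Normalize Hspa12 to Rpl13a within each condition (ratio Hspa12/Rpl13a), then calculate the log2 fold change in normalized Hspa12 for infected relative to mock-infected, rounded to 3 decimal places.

Hspa12/Rpl13a (mock-infected) = 2189 / 66.30 = 33.017
Hspa12/Rpl13a (infected) = 25091 / 119.2 = 210.49
Fold change = 210.49 / 33.017 = 6.3754
log2(6.3754) = 2.6725

2.673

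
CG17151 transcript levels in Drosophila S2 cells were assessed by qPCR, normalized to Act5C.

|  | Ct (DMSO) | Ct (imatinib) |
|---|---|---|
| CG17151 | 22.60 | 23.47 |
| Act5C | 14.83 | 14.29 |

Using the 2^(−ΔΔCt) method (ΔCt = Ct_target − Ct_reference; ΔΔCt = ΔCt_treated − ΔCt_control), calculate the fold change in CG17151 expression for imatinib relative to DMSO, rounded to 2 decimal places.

0.38

ΔCt(DMSO) = 22.600 − 14.830 = 7.770
ΔCt(imatinib) = 23.470 − 14.290 = 9.180
ΔΔCt = 9.180 − 7.770 = 1.410
Fold change = 2^(−1.410) = 0.376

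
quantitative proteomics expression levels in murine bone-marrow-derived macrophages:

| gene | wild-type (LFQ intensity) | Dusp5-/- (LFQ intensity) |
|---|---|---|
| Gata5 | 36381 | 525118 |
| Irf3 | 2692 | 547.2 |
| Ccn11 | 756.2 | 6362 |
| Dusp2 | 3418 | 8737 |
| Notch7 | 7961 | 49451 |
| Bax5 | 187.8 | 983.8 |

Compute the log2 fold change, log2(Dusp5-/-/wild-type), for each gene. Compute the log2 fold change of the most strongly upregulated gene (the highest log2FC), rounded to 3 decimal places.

3.851

log2(525118/36381) = 3.851  (Gata5)
log2(547.2/2692) = -2.299  (Irf3)
log2(6362/756.2) = 3.073  (Ccn11)
log2(8737/3418) = 1.354  (Dusp2)
log2(49451/7961) = 2.635  (Notch7)
log2(983.8/187.8) = 2.389  (Bax5)
Gata5 is most strongly upregulated.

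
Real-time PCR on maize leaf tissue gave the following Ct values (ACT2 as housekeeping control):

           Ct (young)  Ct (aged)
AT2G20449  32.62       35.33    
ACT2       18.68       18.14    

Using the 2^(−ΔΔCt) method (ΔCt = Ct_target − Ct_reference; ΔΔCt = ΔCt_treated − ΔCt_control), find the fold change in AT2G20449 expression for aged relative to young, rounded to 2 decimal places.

0.11

ΔCt(young) = 32.620 − 18.680 = 13.940
ΔCt(aged) = 35.330 − 18.140 = 17.190
ΔΔCt = 17.190 − 13.940 = 3.250
Fold change = 2^(−3.250) = 0.105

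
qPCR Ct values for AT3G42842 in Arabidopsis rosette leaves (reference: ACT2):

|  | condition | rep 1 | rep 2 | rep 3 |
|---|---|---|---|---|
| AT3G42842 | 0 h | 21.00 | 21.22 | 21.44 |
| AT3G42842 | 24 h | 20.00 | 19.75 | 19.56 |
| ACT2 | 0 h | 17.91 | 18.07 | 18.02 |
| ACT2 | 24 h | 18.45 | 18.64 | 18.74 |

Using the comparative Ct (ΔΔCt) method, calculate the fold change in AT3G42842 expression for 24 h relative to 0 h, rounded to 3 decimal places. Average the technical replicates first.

4.170

Mean Ct: AT3G42842 0 h 21.220; AT3G42842 24 h 19.770; ACT2 0 h 18.000; ACT2 24 h 18.610
ΔCt(0 h) = 21.220 − 18.000 = 3.220
ΔCt(24 h) = 19.770 − 18.610 = 1.160
ΔΔCt = 1.160 − 3.220 = -2.060
Fold change = 2^(−(-2.060)) = 2^2.060 = 4.1699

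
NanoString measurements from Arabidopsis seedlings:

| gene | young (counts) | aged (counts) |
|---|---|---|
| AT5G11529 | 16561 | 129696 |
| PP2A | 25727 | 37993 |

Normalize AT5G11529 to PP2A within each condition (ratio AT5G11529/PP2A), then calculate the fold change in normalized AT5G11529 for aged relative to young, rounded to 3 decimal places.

5.303

AT5G11529/PP2A (young) = 16561 / 25727 = 0.64372
AT5G11529/PP2A (aged) = 129696 / 37993 = 3.4137
Fold change = 3.4137 / 0.64372 = 5.3030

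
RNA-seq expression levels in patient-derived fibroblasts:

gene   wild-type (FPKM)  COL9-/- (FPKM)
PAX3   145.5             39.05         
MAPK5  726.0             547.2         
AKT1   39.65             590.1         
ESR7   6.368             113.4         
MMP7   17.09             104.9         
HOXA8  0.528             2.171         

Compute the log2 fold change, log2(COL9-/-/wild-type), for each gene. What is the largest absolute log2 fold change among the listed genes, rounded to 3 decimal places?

log2(39.05/145.5) = -1.898  (PAX3)
log2(547.2/726.0) = -0.408  (MAPK5)
log2(590.1/39.65) = 3.896  (AKT1)
log2(113.4/6.368) = 4.154  (ESR7)
log2(104.9/17.09) = 2.618  (MMP7)
log2(2.171/0.528) = 2.040  (HOXA8)
The largest magnitude belongs to ESR7.

4.154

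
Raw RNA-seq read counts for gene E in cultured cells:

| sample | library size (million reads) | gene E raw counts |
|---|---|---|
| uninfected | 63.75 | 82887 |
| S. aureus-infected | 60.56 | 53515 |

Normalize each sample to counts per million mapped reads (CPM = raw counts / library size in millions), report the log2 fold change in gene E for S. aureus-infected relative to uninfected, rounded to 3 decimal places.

-0.557

CPM(uninfected) = 82887 / 63.75 = 1300.1882
CPM(S. aureus-infected) = 53515 / 60.56 = 883.6691
Fold change = 883.6691 / 1300.1882 = 0.67965
log2(0.67965) = -0.5571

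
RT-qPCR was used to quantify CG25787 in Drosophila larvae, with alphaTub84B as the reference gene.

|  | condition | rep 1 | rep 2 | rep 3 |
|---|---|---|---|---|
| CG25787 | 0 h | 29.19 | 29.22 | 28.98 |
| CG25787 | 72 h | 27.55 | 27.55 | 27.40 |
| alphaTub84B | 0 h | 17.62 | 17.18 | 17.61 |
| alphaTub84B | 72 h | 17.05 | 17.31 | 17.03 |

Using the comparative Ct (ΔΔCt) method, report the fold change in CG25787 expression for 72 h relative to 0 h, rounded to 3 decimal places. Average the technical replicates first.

Mean Ct: CG25787 0 h 29.130; CG25787 72 h 27.500; alphaTub84B 0 h 17.470; alphaTub84B 72 h 17.130
ΔCt(0 h) = 29.130 − 17.470 = 11.660
ΔCt(72 h) = 27.500 − 17.130 = 10.370
ΔΔCt = 10.370 − 11.660 = -1.290
Fold change = 2^(−(-1.290)) = 2^1.290 = 2.4453

2.445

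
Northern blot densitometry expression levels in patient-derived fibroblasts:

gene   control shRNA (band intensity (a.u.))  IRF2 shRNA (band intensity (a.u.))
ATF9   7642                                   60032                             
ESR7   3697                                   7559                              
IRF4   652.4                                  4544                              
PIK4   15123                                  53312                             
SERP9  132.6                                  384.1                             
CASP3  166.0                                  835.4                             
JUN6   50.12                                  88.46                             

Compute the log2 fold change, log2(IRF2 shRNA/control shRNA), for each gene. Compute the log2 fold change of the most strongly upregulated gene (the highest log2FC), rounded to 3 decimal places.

2.974

log2(60032/7642) = 2.974  (ATF9)
log2(7559/3697) = 1.032  (ESR7)
log2(4544/652.4) = 2.800  (IRF4)
log2(53312/15123) = 1.818  (PIK4)
log2(384.1/132.6) = 1.534  (SERP9)
log2(835.4/166.0) = 2.331  (CASP3)
log2(88.46/50.12) = 0.820  (JUN6)
ATF9 is most strongly upregulated.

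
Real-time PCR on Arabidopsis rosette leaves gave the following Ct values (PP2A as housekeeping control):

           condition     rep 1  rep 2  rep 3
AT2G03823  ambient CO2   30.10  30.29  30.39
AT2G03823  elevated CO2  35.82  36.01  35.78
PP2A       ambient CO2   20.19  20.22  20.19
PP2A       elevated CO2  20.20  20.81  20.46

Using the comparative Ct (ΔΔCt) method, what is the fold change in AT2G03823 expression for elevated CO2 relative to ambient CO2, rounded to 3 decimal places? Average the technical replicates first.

0.025

Mean Ct: AT2G03823 ambient CO2 30.260; AT2G03823 elevated CO2 35.870; PP2A ambient CO2 20.200; PP2A elevated CO2 20.490
ΔCt(ambient CO2) = 30.260 − 20.200 = 10.060
ΔCt(elevated CO2) = 35.870 − 20.490 = 15.380
ΔΔCt = 15.380 − 10.060 = 5.320
Fold change = 2^(−5.320) = 0.0250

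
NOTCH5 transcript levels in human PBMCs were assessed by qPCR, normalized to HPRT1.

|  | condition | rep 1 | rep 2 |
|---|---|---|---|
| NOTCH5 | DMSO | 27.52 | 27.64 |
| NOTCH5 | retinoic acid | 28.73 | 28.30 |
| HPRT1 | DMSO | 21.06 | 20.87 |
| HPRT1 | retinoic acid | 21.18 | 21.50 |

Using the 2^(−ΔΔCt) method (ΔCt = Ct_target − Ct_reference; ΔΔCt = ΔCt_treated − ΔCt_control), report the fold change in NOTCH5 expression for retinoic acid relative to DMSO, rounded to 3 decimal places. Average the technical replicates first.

Mean Ct: NOTCH5 DMSO 27.580; NOTCH5 retinoic acid 28.515; HPRT1 DMSO 20.965; HPRT1 retinoic acid 21.340
ΔCt(DMSO) = 27.580 − 20.965 = 6.615
ΔCt(retinoic acid) = 28.515 − 21.340 = 7.175
ΔΔCt = 7.175 − 6.615 = 0.560
Fold change = 2^(−0.560) = 0.6783

0.678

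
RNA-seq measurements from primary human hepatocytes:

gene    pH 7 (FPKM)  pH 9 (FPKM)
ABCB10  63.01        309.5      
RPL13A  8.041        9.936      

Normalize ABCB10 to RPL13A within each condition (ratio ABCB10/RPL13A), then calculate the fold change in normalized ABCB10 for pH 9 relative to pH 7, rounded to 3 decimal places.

ABCB10/RPL13A (pH 7) = 63.01 / 8.041 = 7.8361
ABCB10/RPL13A (pH 9) = 309.5 / 9.936 = 31.149
Fold change = 31.149 / 7.8361 = 3.9751

3.975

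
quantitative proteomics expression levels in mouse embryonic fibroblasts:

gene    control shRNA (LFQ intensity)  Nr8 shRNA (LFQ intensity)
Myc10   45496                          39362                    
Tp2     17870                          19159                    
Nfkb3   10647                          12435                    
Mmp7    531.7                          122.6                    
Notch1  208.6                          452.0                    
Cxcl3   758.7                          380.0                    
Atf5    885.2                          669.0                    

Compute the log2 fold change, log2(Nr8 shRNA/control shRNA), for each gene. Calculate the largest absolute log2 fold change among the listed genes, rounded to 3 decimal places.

2.117

log2(39362/45496) = -0.209  (Myc10)
log2(19159/17870) = 0.100  (Tp2)
log2(12435/10647) = 0.224  (Nfkb3)
log2(122.6/531.7) = -2.117  (Mmp7)
log2(452.0/208.6) = 1.116  (Notch1)
log2(380.0/758.7) = -0.998  (Cxcl3)
log2(669.0/885.2) = -0.404  (Atf5)
The largest magnitude belongs to Mmp7.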